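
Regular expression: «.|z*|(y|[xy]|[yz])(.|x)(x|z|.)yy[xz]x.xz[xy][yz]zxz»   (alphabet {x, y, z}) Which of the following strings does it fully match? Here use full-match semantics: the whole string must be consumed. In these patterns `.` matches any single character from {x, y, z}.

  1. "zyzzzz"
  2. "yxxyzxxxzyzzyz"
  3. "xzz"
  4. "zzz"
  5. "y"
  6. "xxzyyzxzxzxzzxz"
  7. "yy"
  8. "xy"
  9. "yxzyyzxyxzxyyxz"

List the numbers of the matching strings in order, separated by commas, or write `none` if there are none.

1 → no match
2 → no match
3 → no match
4 → match
5 → match
6 → match
7 → no match
8 → no match
9 → no match

4, 5, 6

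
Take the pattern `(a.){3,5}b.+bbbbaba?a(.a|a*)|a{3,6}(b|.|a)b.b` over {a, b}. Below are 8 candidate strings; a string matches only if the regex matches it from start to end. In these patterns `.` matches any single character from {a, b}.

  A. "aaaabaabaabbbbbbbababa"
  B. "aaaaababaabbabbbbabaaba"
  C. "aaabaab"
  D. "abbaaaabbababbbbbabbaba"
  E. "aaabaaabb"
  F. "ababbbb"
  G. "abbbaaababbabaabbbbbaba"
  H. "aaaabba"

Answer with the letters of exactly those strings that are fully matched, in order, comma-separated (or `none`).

A → no match
B → match
C → no match
D → no match
E → no match
F → no match
G → no match
H → no match

B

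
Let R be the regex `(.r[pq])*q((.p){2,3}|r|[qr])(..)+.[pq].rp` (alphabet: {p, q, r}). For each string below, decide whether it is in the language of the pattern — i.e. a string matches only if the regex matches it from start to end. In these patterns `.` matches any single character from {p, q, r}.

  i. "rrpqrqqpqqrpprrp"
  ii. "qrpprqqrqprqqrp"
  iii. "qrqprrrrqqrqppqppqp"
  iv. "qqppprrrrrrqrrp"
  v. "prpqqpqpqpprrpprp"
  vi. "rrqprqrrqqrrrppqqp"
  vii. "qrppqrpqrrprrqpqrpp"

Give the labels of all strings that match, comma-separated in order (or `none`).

i, ii, iv, v

i → match
ii → match
iii → no match — must end with "rp"
iv → match
v → match
vi → no match — must end with "rp"
vii → no match — must end with "rp"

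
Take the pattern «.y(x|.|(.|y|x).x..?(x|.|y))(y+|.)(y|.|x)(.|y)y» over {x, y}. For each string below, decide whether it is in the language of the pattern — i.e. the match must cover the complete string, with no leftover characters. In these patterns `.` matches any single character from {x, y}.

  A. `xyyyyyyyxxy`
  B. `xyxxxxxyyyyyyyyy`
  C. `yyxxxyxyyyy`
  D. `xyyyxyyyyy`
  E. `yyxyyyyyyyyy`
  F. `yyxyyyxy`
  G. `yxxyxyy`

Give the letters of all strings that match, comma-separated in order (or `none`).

A, B, C, E, F

A → match
B → match
C → match
D → no match
E → match
F → match
G → no match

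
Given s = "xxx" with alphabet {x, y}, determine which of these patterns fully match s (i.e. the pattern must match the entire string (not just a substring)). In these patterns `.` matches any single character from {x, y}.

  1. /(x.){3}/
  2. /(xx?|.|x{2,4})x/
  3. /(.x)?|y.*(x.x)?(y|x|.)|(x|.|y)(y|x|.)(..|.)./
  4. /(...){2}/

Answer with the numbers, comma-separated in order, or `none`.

2

1 → no match
2 → match
3 → no match
4 → no match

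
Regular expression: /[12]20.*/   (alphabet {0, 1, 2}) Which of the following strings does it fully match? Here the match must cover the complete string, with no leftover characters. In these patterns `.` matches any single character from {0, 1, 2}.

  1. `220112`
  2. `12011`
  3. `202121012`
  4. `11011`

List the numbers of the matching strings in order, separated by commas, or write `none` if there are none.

1, 2

1. `220112` → match
2. `12011` → match
3. `202121012` → no match
4. `11011` → no match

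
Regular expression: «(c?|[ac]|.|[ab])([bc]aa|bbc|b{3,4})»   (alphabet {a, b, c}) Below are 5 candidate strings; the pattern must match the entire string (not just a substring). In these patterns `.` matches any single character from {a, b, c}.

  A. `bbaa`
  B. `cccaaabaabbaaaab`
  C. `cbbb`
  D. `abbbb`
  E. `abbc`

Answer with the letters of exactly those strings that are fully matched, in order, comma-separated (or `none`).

A, C, D, E

A → match
B → no match
C → match
D → match
E → match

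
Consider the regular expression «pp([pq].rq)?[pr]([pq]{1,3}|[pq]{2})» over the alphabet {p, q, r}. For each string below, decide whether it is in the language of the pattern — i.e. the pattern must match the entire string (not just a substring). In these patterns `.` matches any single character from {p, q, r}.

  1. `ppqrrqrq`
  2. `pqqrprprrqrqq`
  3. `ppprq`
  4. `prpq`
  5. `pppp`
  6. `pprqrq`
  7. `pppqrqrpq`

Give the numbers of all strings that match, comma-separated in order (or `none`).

1. `ppqrrqrq` → match
2 → no match — must start with `pp`
3. `ppprq` → no match
4. `prpq` → no match — must start with `pp`
5. `pppp` → match
6. `pprqrq` → no match
7. `pppqrqrpq` → match

1, 5, 7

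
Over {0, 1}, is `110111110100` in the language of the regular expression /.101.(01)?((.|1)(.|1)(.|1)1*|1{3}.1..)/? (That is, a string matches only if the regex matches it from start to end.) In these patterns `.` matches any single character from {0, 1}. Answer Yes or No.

Yes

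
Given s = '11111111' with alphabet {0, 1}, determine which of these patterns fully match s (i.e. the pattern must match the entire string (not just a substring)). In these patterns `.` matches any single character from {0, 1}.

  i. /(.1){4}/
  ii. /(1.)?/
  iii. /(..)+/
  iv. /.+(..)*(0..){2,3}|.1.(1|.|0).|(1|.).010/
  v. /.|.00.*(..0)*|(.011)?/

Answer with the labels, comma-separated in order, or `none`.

i, iii

i → match
ii → no match
iii → match
iv → no match
v → no match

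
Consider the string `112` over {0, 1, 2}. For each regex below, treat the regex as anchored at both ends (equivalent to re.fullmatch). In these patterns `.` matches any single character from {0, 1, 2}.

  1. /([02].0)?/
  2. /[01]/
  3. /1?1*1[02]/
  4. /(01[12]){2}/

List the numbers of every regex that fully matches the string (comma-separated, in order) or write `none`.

1 → no match
2 → no match
3 → match
4 → no match — must start with `01`

3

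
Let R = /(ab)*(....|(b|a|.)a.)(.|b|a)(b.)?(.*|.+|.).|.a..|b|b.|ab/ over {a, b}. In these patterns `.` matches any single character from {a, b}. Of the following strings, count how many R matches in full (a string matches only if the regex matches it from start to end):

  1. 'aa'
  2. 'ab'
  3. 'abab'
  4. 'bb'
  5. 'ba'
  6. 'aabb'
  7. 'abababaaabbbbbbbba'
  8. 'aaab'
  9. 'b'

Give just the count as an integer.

1. 'aa' → no match
2. 'ab' → match
3. 'abab' → no match
4. 'bb' → match
5. 'ba' → match
6. 'aabb' → match
7 → match
8. 'aaab' → match
9. 'b' → match
Total matched: 7

7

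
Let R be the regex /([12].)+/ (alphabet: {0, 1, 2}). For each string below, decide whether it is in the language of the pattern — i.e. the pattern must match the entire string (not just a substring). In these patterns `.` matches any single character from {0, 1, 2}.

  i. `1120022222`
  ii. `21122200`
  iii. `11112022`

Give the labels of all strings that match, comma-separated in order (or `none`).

i. `1120022222` → no match
ii. `21122200` → no match
iii. `11112022` → match

iii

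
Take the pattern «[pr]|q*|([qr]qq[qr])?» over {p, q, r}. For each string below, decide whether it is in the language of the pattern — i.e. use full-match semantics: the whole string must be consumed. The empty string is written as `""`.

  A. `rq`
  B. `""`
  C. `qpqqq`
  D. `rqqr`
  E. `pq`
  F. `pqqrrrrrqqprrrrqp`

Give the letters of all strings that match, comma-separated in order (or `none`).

B, D

A → no match
B → match
C → no match
D → match
E → no match
F → no match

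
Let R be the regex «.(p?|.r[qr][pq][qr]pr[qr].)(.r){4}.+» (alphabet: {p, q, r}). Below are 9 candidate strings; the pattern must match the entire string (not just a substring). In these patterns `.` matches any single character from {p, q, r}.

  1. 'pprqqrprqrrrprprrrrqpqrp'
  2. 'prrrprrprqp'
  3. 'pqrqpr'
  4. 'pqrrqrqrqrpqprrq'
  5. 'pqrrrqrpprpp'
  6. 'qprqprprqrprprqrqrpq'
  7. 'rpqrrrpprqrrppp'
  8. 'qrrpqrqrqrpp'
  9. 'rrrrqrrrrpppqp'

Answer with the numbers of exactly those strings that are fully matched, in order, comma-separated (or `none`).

1 → match
2 → no match
3 → no match
4 → no match
5 → no match
6 → match
7 → no match
8 → no match
9 → no match

1, 6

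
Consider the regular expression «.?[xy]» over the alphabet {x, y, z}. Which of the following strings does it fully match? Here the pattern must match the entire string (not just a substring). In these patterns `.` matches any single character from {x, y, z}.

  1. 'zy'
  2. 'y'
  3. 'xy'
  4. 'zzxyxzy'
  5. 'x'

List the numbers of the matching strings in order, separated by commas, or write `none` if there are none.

1 → match
2 → match
3 → match
4 → no match
5 → match

1, 2, 3, 5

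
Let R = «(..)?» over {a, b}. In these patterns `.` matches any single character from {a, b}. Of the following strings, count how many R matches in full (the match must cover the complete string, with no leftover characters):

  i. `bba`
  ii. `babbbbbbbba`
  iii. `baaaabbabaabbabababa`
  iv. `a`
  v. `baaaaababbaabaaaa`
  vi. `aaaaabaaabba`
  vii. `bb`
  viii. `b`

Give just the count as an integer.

1

i → no match
ii → no match
iii → no match
iv → no match
v → no match
vi → no match
vii → match
viii → no match
Total matched: 1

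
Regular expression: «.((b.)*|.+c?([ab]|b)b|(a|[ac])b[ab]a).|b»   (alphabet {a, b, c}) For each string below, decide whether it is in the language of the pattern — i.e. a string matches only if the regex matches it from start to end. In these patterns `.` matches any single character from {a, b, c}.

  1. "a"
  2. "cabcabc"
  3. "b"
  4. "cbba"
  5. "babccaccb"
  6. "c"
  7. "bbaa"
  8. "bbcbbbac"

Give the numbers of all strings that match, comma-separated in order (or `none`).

2, 3, 4, 7, 8

1 → no match
2 → match
3 → match
4 → match
5 → no match
6 → no match
7 → match
8 → match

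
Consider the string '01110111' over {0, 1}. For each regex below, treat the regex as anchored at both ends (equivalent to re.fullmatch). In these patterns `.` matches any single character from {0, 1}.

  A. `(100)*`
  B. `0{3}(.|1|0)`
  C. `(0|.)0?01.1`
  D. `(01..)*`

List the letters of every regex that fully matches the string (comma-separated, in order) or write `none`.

D

A → no match
B → no match
C → no match
D → match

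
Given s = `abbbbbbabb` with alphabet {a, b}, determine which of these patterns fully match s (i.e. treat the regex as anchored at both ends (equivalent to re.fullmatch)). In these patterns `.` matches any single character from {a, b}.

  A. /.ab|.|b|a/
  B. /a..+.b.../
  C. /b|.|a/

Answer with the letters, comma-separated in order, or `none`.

B

A → no match
B → match
C → no match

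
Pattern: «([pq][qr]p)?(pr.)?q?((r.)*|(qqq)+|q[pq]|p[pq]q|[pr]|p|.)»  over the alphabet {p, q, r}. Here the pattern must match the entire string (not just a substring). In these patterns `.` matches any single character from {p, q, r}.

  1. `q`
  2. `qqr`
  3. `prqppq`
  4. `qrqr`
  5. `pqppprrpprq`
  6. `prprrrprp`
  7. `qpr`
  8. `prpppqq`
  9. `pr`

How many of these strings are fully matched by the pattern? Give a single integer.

3

1 → match
2 → no match
3 → match
4 → no match
5 → no match
6 → match
7 → no match
8 → no match
9 → no match
Total matched: 3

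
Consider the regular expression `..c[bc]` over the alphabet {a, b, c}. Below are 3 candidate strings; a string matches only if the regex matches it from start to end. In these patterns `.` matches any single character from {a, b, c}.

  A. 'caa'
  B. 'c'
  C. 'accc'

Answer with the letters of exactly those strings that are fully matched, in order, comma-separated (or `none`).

A → no match
B → no match
C → match

C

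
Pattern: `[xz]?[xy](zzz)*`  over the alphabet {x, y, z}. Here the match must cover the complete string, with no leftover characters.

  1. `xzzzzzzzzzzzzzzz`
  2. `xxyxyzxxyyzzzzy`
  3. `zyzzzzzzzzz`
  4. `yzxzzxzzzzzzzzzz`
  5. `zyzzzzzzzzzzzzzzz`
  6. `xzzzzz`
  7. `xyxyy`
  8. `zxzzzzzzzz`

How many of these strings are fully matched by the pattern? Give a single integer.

3

1 → match
2 → no match
3 → match
4 → no match
5 → match
6 → no match
7 → no match
8 → no match
Total matched: 3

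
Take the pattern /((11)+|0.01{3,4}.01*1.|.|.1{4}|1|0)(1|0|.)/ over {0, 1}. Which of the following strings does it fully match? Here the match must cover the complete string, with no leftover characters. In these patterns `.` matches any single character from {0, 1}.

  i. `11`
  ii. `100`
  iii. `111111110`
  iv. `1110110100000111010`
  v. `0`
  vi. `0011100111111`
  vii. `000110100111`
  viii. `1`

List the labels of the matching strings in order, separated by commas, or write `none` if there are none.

i, iii

i. `11` → match
ii. `100` → no match
iii. `111111110` → match
iv → no match
v. `0` → no match
vi → no match
vii. `000110100111` → no match
viii. `1` → no match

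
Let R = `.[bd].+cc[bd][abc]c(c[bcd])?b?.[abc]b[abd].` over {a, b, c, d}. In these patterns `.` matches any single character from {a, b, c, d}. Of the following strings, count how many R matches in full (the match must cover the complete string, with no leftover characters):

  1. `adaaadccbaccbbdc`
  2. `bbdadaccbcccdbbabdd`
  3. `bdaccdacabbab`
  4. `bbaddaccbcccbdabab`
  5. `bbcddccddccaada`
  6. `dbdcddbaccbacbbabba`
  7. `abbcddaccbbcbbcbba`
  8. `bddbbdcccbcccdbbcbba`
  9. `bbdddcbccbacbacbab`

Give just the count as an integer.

8

1 → match
2 → match
3 → match
4 → match
5 → no match
6 → match
7 → match
8 → match
9 → match
Total matched: 8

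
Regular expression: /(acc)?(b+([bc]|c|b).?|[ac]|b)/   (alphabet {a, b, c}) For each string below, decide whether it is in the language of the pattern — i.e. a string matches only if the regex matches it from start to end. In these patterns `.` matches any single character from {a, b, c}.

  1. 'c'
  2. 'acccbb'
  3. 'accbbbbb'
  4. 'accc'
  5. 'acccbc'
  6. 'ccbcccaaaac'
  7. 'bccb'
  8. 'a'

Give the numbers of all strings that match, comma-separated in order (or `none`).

1, 3, 4, 8

1 → match
2 → no match
3 → match
4 → match
5 → no match
6 → no match
7 → no match
8 → match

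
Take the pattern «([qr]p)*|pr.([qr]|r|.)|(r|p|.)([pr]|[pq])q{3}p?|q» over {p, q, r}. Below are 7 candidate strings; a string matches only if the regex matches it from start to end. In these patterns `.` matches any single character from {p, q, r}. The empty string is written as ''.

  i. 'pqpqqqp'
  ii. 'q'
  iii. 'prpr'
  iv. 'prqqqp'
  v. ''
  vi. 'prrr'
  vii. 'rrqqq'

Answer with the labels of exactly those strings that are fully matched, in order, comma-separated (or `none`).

ii, iii, iv, v, vi, vii

i. 'pqpqqqp' → no match
ii. 'q' → match
iii. 'prpr' → match
iv. 'prqqqp' → match
v. '' → match
vi. 'prrr' → match
vii. 'rrqqq' → match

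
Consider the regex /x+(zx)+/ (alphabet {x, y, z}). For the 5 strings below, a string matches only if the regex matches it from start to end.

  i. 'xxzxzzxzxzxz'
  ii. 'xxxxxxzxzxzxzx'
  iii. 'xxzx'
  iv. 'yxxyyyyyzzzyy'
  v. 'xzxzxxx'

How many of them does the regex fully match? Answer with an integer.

i. 'xxzxzzxzxzxz' → no match — must end with 'zx'
ii → match
iii. 'xxzx' → match
iv → no match — must start with 'x'
v. 'xzxzxxx' → no match — must end with 'zx'
Total matched: 2

2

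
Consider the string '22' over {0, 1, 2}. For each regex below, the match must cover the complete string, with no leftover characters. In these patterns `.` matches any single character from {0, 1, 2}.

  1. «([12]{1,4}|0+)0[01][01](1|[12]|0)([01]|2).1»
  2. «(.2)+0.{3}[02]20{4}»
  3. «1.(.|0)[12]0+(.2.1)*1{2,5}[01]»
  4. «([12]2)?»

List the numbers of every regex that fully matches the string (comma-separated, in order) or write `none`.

4

1 → no match — must end with '1'
2 → no match — must end with '0'
3 → no match — must start with '1'
4 → match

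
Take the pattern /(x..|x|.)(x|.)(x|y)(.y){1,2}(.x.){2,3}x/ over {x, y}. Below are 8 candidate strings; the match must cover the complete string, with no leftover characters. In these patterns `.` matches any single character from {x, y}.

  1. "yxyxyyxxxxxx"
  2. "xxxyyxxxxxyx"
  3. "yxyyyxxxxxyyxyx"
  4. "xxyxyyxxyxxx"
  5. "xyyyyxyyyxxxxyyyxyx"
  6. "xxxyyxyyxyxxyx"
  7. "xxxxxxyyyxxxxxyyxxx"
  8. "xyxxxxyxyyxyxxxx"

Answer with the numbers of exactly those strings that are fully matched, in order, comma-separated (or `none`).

1 → match
2 → match
3 → match
4 → match
5 → no match
6 → match
7 → match
8 → match

1, 2, 3, 4, 6, 7, 8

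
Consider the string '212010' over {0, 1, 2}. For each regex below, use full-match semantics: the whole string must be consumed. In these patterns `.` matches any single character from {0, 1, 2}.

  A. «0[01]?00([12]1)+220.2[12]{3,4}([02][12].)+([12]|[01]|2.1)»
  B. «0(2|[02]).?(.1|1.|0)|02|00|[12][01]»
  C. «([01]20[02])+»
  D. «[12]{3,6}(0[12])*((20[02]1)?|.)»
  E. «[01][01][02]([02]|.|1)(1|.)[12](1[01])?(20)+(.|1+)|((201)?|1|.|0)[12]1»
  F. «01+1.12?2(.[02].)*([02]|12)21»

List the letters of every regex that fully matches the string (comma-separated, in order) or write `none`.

D

A → no match — must start with '0'
B → no match
C → no match
D → match
E → no match
F → no match — must start with '01'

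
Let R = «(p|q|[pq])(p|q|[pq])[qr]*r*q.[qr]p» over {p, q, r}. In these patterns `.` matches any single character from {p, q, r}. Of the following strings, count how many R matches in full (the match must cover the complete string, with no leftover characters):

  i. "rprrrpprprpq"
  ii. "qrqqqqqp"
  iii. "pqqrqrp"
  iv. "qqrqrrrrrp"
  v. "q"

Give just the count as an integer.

i → no match — must end with "p"
ii → no match
iii → no match
iv → no match
v → no match — must end with "p"
Total matched: 0

0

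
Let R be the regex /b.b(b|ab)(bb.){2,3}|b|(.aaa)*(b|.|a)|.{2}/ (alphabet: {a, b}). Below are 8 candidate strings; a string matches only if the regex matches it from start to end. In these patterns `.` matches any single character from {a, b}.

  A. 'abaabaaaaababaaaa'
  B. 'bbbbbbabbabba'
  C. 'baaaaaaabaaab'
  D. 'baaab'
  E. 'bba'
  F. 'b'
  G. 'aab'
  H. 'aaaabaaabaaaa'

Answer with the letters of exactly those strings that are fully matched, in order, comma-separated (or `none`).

A → no match
B → match
C → match
D → match
E → no match
F → match
G → no match
H → match

B, C, D, F, H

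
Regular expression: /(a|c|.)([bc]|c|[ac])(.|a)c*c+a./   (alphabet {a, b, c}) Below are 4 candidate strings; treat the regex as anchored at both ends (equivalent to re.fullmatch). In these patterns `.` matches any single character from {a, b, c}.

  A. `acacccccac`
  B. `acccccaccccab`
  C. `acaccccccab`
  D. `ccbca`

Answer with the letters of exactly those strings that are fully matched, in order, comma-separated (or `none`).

A, C

A → match
B → no match
C → match
D → no match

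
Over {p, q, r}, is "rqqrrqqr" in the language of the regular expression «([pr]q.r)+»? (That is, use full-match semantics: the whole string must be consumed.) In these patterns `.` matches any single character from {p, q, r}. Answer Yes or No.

Yes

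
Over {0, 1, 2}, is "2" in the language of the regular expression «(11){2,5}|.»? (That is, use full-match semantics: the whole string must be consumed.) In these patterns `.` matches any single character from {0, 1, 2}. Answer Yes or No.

Yes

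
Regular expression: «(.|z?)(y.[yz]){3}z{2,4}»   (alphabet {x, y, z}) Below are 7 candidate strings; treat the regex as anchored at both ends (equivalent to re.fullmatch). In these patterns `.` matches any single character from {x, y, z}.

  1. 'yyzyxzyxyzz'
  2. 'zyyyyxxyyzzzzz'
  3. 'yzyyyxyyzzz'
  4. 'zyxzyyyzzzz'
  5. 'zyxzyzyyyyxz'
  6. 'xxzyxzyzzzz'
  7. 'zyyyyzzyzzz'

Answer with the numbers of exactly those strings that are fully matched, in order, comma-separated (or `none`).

1 → match
2 → no match
3 → no match
4 → no match
5 → no match
6 → no match
7 → no match

1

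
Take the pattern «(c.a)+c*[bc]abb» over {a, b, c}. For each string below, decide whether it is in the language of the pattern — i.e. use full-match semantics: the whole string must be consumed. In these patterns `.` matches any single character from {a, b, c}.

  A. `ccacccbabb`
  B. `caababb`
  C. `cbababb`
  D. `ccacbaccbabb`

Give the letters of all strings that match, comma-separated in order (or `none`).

A → match
B → match
C → match
D → match

A, B, C, D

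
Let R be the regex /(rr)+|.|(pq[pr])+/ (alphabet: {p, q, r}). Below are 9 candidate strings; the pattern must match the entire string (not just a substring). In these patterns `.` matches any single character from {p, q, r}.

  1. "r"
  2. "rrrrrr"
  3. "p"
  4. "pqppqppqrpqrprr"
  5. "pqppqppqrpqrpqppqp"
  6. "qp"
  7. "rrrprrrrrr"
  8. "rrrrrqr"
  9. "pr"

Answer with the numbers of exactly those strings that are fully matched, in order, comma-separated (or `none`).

1 → match
2 → match
3 → match
4 → no match
5 → match
6 → no match
7 → no match
8 → no match
9 → no match

1, 2, 3, 5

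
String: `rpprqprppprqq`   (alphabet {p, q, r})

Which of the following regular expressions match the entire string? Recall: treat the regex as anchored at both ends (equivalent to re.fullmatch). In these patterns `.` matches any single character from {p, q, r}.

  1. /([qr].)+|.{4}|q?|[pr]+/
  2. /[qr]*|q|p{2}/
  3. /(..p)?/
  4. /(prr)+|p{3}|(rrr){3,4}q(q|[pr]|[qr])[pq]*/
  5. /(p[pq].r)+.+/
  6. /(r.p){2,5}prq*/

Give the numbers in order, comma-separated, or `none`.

6

1 → no match
2 → no match
3 → no match
4 → no match
5 → no match — must start with `p`
6 → match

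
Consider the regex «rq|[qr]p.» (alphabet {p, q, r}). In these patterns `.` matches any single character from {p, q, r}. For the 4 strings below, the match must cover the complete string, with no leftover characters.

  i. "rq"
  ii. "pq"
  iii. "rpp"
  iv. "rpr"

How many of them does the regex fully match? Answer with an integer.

i → match
ii → no match
iii → match
iv → match
Total matched: 3

3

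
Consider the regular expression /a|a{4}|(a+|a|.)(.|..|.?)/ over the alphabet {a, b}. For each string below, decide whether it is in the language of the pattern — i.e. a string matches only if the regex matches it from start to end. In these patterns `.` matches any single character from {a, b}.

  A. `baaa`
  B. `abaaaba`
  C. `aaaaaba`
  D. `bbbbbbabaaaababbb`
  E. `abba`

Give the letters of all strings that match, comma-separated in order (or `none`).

A. `baaa` → no match
B. `abaaaba` → no match
C. `aaaaaba` → match
D → no match
E. `abba` → no match

C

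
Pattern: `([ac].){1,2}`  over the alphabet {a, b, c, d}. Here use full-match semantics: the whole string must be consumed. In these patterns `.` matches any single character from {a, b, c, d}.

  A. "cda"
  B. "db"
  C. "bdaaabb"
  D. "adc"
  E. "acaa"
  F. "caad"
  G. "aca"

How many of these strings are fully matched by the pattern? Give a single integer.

A → no match
B → no match
C → no match
D → no match
E → match
F → match
G → no match
Total matched: 2

2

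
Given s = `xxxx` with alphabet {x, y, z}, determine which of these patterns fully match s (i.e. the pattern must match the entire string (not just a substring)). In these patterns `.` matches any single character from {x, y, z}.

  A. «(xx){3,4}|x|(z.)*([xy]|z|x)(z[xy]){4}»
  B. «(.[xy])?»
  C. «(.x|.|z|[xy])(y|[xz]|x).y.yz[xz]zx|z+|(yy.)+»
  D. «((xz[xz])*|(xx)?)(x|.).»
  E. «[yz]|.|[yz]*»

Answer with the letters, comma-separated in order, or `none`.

A → no match
B → no match
C → no match
D → match
E → no match

D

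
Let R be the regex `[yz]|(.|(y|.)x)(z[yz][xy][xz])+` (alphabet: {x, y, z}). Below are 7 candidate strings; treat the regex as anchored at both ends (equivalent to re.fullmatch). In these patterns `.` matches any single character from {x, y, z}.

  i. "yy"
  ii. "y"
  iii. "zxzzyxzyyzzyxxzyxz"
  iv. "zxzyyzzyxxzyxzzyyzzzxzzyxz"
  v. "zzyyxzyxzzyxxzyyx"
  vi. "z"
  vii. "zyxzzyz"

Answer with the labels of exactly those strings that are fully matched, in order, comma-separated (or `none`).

ii, iii, iv, v, vi

i. "yy" → no match
ii. "y" → match
iii → match
iv → match
v → match
vi. "z" → match
vii. "zyxzzyz" → no match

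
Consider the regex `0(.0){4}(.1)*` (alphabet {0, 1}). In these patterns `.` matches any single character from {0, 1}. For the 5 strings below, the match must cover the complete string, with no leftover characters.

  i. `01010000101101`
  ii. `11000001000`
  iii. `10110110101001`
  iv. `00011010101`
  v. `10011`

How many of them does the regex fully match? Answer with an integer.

0

i → no match
ii. `11000001000` → no match — must start with `0`
iii → no match — must start with `0`
iv. `00011010101` → no match
v. `10011` → no match — must start with `0`
Total matched: 0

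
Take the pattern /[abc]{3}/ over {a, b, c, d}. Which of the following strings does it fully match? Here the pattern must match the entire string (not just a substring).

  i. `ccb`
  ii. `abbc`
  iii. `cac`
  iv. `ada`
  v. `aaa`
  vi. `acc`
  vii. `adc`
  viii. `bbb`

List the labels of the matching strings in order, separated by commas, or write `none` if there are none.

i, iii, v, vi, viii

i → match
ii → no match
iii → match
iv → no match
v → match
vi → match
vii → no match
viii → match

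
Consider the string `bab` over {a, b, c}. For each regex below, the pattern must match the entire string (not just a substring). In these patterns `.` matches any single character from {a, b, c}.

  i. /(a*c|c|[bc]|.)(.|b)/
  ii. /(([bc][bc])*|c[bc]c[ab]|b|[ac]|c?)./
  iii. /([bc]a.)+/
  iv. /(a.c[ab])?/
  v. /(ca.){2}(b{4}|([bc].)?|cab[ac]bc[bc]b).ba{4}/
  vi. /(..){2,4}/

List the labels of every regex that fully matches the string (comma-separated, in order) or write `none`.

i → no match
ii → no match
iii → match
iv → no match
v → no match — must start with `ca`
vi → no match

iii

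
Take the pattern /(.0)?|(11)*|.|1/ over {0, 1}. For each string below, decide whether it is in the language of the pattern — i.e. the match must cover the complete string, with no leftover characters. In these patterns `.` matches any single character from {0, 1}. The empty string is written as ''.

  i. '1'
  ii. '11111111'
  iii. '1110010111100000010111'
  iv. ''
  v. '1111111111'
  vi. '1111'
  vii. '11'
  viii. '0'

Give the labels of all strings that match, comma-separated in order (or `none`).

i, ii, iv, v, vi, vii, viii

i → match
ii → match
iii → no match
iv → match
v → match
vi → match
vii → match
viii → match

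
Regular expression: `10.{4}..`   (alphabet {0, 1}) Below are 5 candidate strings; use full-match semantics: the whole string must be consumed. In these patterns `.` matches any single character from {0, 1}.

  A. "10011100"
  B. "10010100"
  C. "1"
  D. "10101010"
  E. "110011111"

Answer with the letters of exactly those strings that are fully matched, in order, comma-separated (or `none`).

A, B, D

A → match
B → match
C → no match — must start with "10"
D → match
E → no match — must start with "10"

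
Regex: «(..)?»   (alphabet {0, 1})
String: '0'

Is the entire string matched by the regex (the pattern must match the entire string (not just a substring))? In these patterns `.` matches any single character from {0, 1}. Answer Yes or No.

No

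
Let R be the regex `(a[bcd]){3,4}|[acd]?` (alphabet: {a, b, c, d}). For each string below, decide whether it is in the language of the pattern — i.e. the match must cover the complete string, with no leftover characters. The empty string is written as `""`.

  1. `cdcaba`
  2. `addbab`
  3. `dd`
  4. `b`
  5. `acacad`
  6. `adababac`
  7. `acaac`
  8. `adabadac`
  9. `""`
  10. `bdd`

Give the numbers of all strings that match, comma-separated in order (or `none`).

5, 6, 8, 9

1 → no match
2 → no match
3 → no match
4 → no match
5 → match
6 → match
7 → no match
8 → match
9 → match
10 → no match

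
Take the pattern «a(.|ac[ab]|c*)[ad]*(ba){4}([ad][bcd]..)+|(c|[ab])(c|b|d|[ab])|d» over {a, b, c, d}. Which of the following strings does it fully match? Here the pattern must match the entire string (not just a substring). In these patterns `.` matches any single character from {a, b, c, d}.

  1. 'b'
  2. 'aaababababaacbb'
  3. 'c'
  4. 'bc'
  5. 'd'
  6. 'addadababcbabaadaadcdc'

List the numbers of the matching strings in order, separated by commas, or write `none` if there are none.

2, 4, 5

1 → no match
2 → match
3 → no match
4 → match
5 → match
6 → no match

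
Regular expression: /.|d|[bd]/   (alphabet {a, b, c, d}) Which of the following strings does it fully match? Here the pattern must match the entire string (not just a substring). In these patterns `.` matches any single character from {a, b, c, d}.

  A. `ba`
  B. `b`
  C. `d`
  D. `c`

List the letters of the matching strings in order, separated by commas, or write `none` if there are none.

B, C, D

A → no match
B → match
C → match
D → match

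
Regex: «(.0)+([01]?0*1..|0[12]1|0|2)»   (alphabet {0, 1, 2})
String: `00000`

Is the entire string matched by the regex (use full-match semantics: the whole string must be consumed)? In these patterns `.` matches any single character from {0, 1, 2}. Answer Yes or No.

Yes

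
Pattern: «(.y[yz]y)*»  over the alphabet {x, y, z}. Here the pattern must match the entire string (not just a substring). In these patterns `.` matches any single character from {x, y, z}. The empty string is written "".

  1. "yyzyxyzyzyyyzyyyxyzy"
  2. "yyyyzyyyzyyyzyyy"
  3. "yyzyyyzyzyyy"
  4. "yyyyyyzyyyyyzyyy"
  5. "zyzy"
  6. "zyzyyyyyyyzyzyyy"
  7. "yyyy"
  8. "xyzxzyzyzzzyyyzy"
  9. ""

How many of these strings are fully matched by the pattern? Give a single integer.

1 → match
2 → match
3. "yyzyyyzyzyyy" → match
4 → match
5. "zyzy" → match
6 → match
7. "yyyy" → match
8 → no match
9. "" → match
Total matched: 8

8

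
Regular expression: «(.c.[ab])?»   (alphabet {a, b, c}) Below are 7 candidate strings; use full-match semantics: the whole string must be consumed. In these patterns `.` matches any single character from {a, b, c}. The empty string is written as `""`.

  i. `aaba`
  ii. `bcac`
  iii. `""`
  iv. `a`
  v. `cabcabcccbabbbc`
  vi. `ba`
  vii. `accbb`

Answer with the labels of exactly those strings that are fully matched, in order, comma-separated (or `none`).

i. `aaba` → no match
ii. `bcac` → no match
iii. `""` → match
iv. `a` → no match
v → no match
vi. `ba` → no match
vii. `accbb` → no match

iii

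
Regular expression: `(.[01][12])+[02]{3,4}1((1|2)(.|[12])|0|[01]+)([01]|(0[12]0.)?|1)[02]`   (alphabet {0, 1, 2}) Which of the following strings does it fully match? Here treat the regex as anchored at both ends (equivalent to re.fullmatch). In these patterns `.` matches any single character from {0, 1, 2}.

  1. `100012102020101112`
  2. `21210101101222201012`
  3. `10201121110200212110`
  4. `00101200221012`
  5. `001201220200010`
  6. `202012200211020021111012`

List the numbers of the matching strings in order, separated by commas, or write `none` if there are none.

1 → no match
2 → match
3 → match
4 → match
5 → no match
6 → no match

2, 3, 4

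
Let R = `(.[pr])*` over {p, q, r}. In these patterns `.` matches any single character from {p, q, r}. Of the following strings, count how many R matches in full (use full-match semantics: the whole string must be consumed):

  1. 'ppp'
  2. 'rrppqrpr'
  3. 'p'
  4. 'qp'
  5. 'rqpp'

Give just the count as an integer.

2

1 → no match
2 → match
3 → no match
4 → match
5 → no match
Total matched: 2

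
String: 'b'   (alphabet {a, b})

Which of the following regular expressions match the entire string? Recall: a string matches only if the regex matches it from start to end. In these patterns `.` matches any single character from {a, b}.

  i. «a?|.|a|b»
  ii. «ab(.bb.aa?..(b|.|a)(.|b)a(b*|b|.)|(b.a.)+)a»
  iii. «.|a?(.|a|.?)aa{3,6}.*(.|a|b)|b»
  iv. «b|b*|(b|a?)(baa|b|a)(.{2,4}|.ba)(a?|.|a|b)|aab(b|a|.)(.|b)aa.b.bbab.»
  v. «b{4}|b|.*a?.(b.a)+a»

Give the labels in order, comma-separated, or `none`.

i → match
ii → no match — must start with 'ab'
iii → match
iv → match
v → match

i, iii, iv, v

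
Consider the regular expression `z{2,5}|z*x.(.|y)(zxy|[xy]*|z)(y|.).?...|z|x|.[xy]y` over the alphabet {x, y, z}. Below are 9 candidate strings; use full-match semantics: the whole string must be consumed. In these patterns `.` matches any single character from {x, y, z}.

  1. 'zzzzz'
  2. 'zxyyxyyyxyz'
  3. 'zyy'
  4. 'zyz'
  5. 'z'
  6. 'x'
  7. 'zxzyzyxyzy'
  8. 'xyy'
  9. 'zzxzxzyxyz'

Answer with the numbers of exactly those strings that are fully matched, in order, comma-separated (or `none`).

1. 'zzzzz' → match
2. 'zxyyxyyyxyz' → match
3. 'zyy' → match
4. 'zyz' → no match
5. 'z' → match
6. 'x' → match
7. 'zxzyzyxyzy' → match
8. 'xyy' → match
9. 'zzxzxzyxyz' → match

1, 2, 3, 5, 6, 7, 8, 9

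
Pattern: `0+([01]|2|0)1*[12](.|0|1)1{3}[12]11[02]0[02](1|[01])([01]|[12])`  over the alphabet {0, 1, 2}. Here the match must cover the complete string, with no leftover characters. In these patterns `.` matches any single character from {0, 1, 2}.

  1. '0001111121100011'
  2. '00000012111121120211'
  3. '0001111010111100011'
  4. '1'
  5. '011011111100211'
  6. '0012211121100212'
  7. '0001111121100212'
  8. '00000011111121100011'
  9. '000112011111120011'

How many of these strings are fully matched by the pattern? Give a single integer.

7

1 → match
2 → match
3 → no match
4 → no match — must start with '0'
5 → match
6 → match
7 → match
8 → match
9 → match
Total matched: 7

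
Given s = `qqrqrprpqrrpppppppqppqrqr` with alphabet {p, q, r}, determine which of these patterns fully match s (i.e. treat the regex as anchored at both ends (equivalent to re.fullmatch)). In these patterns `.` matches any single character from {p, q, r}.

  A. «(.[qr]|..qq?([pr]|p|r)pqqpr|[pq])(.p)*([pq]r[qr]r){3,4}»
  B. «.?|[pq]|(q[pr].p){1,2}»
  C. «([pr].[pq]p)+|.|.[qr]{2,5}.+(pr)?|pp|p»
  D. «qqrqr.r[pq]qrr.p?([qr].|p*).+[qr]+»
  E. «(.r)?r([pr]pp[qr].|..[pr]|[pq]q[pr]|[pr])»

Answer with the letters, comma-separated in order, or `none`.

A → no match
B → no match
C → match
D → match
E → no match

C, D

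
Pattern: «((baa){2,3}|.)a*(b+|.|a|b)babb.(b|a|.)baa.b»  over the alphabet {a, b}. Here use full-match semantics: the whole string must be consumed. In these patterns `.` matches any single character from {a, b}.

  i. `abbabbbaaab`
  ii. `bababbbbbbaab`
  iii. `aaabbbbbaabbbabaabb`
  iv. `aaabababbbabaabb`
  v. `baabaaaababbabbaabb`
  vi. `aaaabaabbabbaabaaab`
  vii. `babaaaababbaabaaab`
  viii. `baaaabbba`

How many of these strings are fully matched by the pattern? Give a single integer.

1

i → no match
ii → no match
iii → no match
iv → no match
v → match
vi → no match
vii → no match
viii → no match — must end with `b`
Total matched: 1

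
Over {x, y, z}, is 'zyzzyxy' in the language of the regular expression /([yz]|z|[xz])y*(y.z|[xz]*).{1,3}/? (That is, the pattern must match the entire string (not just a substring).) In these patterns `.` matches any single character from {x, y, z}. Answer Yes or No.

Yes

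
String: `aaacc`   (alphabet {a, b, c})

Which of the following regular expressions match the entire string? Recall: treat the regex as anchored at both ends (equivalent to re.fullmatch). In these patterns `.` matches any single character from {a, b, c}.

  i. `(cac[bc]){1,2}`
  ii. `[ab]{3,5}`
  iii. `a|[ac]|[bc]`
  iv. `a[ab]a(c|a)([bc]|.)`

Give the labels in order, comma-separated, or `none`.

iv

i → no match — must start with `cac`
ii → no match
iii → no match
iv → match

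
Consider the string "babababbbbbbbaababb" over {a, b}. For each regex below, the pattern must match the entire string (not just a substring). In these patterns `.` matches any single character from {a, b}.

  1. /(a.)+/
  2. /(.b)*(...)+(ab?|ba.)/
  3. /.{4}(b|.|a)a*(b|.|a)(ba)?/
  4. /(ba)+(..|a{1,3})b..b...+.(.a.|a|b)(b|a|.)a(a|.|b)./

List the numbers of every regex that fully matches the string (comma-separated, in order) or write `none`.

4

1 → no match — must start with "a"
2 → no match
3 → no match
4 → match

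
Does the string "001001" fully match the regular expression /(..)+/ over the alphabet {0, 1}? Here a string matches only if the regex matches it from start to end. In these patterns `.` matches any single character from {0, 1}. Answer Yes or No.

Yes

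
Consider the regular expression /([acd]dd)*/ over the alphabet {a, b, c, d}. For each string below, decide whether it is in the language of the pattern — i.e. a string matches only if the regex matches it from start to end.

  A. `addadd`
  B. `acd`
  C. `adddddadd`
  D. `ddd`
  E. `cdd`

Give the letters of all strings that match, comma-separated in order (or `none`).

A → match
B → no match
C → match
D → match
E → match

A, C, D, E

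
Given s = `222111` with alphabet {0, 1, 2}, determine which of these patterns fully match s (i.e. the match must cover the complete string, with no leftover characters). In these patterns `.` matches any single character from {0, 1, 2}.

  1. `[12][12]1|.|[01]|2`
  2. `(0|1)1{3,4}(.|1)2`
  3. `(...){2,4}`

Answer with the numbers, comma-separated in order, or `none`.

1 → no match
2 → no match — must end with `2`
3 → match

3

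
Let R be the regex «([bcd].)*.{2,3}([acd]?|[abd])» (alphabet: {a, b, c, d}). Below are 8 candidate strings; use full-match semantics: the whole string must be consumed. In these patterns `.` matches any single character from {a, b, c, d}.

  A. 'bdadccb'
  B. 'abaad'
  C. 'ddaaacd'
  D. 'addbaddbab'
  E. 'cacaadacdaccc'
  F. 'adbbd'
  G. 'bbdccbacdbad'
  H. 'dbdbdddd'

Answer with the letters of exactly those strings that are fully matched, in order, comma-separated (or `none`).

A → no match
B → no match
C → no match
D → no match
E → no match
F → no match
G → no match
H → match

H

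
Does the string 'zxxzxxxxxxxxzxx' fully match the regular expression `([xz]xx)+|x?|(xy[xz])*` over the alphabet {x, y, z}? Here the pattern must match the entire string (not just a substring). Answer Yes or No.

Yes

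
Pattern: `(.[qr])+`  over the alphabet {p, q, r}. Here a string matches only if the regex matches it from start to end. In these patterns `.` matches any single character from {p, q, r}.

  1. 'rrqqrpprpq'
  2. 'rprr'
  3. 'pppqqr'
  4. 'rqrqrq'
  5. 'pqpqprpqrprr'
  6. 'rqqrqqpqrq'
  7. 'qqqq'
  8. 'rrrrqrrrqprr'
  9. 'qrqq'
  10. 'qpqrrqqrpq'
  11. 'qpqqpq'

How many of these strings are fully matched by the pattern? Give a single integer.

4

1. 'rrqqrpprpq' → no match
2. 'rprr' → no match
3. 'pppqqr' → no match
4. 'rqrqrq' → match
5. 'pqpqprpqrprr' → no match
6. 'rqqrqqpqrq' → match
7. 'qqqq' → match
8. 'rrrrqrrrqprr' → no match
9. 'qrqq' → match
10. 'qpqrrqqrpq' → no match
11. 'qpqqpq' → no match
Total matched: 4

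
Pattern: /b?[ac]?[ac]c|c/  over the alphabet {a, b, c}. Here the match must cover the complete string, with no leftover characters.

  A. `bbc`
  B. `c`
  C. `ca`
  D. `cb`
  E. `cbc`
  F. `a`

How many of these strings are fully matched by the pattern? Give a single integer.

A → no match
B → match
C → no match — must end with `c`
D → no match — must end with `c`
E → no match
F → no match — must end with `c`
Total matched: 1

1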